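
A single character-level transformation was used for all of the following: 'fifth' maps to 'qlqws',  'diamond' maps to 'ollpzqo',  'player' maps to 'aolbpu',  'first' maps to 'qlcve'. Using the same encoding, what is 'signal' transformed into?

dlrqlo

Shifts by position in fifth: pos 0: f→q (+11), pos 1: i→l (+3), pos 2: f→q (+11), pos 3: t→w (+3) — repeating every 2. It's a Vigenère-style cipher with numeric key [11,3]: position i shifts by key[i mod 2].
Applying it to signal: s+11=d, i+3=l, g+11=r, n+3=q, a+11=l, l+3=o.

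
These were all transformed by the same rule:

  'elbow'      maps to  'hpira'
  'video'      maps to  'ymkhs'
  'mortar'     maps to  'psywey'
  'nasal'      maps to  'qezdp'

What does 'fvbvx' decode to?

Shifts by position in elbow: pos 0: e→h (+3), pos 1: l→p (+4), pos 2: b→i (+7), pos 3: o→r (+3), pos 4: w→a (+4) — repeating every 3. The shifts repeat in a cycle of length 3: positions 0,1,… shift by +3, +4, +7, then the pattern repeats.
Undoing it on fvbvx: f−3=c, v−4=r, b−7=u, v−3=s, x−4=t.

crust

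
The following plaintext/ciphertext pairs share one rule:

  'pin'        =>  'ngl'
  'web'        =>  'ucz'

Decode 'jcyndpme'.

leapfrog

Compare letters: p→n is +24, i→g is +24, n→l is +24 — a constant shift. It's a constant shift of +24 (ROT24).
Decoding jcyndpme: j−24=l, c−24=e, y−24=a, n−24=p, d−24=f, p−24=r, m−24=o, e−24=g.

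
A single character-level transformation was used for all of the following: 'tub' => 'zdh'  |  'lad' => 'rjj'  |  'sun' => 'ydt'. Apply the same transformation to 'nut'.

The shift depends on letter class: consonant t→z is +6, but vowel u→d is +9. The rule splits by letter class: vowels +9, consonants +6.
Applying it to nut: n(cons)+6=t, u(vowel)+9=d, t(cons)+6=z.

tdz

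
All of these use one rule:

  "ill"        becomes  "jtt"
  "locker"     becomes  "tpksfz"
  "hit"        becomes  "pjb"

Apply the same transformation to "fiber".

njjfz

The shift depends on letter class: consonant l→t is +8, but vowel i→j is +1. Two shifts are in play — +1 for a/e/i/o/u, +8 for every other letter.
On fiber: f(cons)+8=n, i(vowel)+1=j, b(cons)+8=j, e(vowel)+1=f, r(cons)+8=z.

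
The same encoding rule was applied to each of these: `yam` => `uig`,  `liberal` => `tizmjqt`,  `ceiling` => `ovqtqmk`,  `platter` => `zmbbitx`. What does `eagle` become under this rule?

Read the word backwards and shift each letter +8.
Applying it to eagle: reverse → elgae; then shift: e+8=m, l+8=t, g+8=o, a+8=i, e+8=m.

mtoim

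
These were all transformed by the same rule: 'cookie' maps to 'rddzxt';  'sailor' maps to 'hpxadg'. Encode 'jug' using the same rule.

yjv

Compare letters: c→r is +15, o→d is +15, o→d is +15 — a constant shift. Each letter is shifted forward by 15 in the alphabet (a Caesar shift of +15).
For jug: j+15=y, u+15=j, g+15=v.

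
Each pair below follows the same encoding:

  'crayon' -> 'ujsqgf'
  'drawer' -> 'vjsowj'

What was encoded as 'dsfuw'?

It's a constant shift of +18 (ROT18).
Reversing it on dsfuw: d−18=l, s−18=a, f−18=n, u−18=c, w−18=e.

lance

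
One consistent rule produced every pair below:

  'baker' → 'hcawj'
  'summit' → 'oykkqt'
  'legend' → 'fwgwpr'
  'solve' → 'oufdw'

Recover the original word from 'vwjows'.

jersey

b(1)→h(7) and a(0)→c(2) fit y≡5x+2 (mod 26); the inverse of 5 mod 26 is 21. Treating letters as 0–25, the rule is x ↦ 5x + 2 (mod 26).
Reversing it on vwjows: v(21)→21·(21−2)≡9=j; w(22)→21·(22−2)≡4=e; j(9)→21·(9−2)≡17=r; o(14)→21·(14−2)≡18=s; w(22)→21·(22−2)≡4=e; s(18)→21·(18−2)≡24=y (all mod 26).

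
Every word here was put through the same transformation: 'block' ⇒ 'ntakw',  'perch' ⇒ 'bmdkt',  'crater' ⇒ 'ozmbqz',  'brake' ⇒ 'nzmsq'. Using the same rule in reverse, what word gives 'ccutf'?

Shifts by position in block: pos 0: b→n (+12), pos 1: l→t (+8), pos 2: o→a (+12), pos 3: c→k (+8) — repeating every 2. A repeating key of period 2 is used — shifts +12, +8 over and over.
Undoing it on ccutf: c−12=q, c−8=u, u−12=i, t−8=l, f−12=t.

quilt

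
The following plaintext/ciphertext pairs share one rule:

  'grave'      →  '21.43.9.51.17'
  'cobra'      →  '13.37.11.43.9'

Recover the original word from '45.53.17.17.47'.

sweet

Each letter becomes 2×(its alphabet position, a=1..z=26) + 7.
Decoding 45.53.17.17.47: 45→(45−7)÷2=19=s, 53→(53−7)÷2=23=w, 17→(17−7)÷2=5=e, 17→(17−7)÷2=5=e, 47→(47−7)÷2=20=t.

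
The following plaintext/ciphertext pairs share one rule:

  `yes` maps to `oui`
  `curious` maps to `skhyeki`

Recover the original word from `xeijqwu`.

This is a Caesar cipher with shift 16.
Decoding xeijqwu: x−16=h, e−16=o, i−16=s, j−16=t, q−16=a, w−16=g, u−16=e.

hostage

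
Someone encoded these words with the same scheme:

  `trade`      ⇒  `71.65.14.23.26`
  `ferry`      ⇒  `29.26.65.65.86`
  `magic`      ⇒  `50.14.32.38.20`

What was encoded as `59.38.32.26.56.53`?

pigeon

Each letter becomes 3×(its alphabet position, a=1..z=26) + 11.
Undoing it on 59.38.32.26.56.53: 59→(59−11)÷3=16=p, 38→(38−11)÷3=9=i, 32→(32−11)÷3=7=g, 26→(26−11)÷3=5=e, 56→(56−11)÷3=15=o, 53→(53−11)÷3=14=n.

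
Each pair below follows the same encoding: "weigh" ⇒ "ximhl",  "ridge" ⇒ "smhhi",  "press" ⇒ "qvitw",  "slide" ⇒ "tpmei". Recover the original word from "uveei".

It's a Vigenère-style cipher with numeric key [1,4,4]: position i shifts by key[i mod 3].
Reversing it on uveei: u−1=t, v−4=r, e−4=a, e−1=d, i−4=e.

trade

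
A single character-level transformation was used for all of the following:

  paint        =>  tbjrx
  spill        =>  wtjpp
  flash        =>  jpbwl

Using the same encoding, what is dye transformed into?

hcf

The shift depends on letter class: consonant p→t is +4, but vowel a→b is +1. Vowels shift forward by 1 and consonants shift forward by 4.
Applying it to dye: d(cons)+4=h, y(cons)+4=c, e(vowel)+1=f.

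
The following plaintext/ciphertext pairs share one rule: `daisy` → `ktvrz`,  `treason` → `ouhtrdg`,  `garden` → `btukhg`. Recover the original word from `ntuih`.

d(3)→k(10) and a(0)→t(19) fit y≡23x+19 (mod 26); the inverse of 23 mod 26 is 17. This is an affine cipher: with a=0,…,z=25, each position x becomes (23x+19) mod 26.
Undoing it on ntuih: n(13)→17·(13−19)≡2=c; t(19)→17·(19−19)≡0=a; u(20)→17·(20−19)≡17=r; i(8)→17·(8−19)≡21=v; h(7)→17·(7−19)≡4=e (all mod 26).

carve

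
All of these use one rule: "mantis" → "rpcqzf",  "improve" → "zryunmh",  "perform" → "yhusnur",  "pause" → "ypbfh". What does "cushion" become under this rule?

Each letter's alphabet position (a=0..z=25) is mapped through 11·x+15 mod 26 — an affine cipher.
Applying it to cushion: c(2)→11·2+15≡11=l; u(20)→11·20+15≡1=b; s(18)→11·18+15≡5=f; h(7)→11·7+15≡14=o; i(8)→11·8+15≡25=z; o(14)→11·14+15≡13=n; n(13)→11·13+15≡2=c (all mod 26).

lbfoznc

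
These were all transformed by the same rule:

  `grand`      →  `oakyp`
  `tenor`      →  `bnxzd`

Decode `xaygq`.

prove

In grand: g→o is +8, r→a is +9, a→k is +10, n→y is +11 — the shift increases by 1 each position. Each letter shifts forward by (position + 8), i.e. 8, 9, 10, … — the shift grows by one for each successive letter.
Undoing it on xaygq: x−8=p, a−9=r, y−10=o, g−11=v, q−12=e.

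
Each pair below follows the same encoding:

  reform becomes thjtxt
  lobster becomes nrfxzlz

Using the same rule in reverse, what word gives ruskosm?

profile

In reform: r→t is +2, e→h is +3, f→j is +4, o→t is +5 — the shift increases by 1 each position. The shift increases by 1 at each position, starting from +2: 2, 3, 4, ….
Undoing it on ruskosm: r−2=p, u−3=r, s−4=o, k−5=f, o−6=i, s−7=l, m−8=e.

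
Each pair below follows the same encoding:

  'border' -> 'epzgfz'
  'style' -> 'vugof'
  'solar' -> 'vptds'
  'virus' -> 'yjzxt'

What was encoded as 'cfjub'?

zebra

The shifts repeat in a cycle of length 3: positions 0,1,… shift by +3, +1, +8, then the pattern repeats.
Decoding cfjub: c−3=z, f−1=e, j−8=b, u−3=r, b−1=a.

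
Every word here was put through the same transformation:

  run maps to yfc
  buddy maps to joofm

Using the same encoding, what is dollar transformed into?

The output letters match the input read backwards, each shifted +11: run reversed is nur. The word is reversed, then every letter is shifted forward by 11.
On dollar: reverse → rallod; then shift: r+11=c, a+11=l, l+11=w, l+11=w, o+11=z, d+11=o.

clwwzo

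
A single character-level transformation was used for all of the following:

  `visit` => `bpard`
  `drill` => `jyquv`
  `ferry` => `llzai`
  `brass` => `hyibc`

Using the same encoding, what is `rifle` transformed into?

In visit: v→b is +6, i→p is +7, s→a is +8, i→r is +9 — the shift increases by 1 each position. The shift increases by 1 at each position, starting from +6: 6, 7, 8, ….
Applying it to rifle: r+6=x, i+7=p, f+8=n, l+9=u, e+10=o.

xpnuo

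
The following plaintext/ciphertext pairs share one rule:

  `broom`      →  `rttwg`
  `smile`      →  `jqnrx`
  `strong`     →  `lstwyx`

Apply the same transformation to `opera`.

The output letters match the input read backwards, each shifted +5: broom reversed is moorb. Read the word backwards and shift each letter +5.
On opera: reverse → arepo; then shift: a+5=f, r+5=w, e+5=j, p+5=u, o+5=t.

fwjut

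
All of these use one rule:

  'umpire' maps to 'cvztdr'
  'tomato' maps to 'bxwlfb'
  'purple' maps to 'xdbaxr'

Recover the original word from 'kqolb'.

Letter i (0-indexed) is shifted by i+8, so successive shifts are 8, 9, 10, ….
Reversing it on kqolb: k−8=c, q−9=h, o−10=e, l−11=a, b−12=p.

cheap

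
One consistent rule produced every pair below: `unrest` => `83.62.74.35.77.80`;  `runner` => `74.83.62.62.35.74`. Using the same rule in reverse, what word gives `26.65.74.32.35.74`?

With a=1..z=26, the number is 3·pos + 20.
Decoding 26.65.74.32.35.74: 26→(26−20)÷3=2=b, 65→(65−20)÷3=15=o, 74→(74−20)÷3=18=r, 32→(32−20)÷3=4=d, 35→(35−20)÷3=5=e, 74→(74−20)÷3=18=r.

border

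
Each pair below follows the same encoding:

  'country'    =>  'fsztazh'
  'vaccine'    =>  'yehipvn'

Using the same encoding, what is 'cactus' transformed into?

In country: c→f is +3, o→s is +4, u→z is +5, n→t is +6 — the shift increases by 1 each position. The shift increases by 1 at each position, starting from +3: 3, 4, 5, ….
Applying it to cactus: c+3=f, a+4=e, c+5=h, t+6=z, u+7=b, s+8=a.

fehzba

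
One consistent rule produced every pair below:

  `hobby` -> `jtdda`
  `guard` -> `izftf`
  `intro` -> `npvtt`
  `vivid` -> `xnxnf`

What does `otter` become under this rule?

tvvjt

The shift depends on letter class: consonant h→j is +2, but vowel o→t is +5. The rule splits by letter class: vowels +5, consonants +2.
For otter: o(vowel)+5=t, t(cons)+2=v, t(cons)+2=v, e(vowel)+5=j, r(cons)+2=t.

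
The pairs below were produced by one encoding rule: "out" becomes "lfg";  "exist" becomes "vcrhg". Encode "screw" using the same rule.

hxivd

Each pair mirrors across the alphabet (o↔l, u↔f, t↔g): positions sum to 25. This is the alphabet-reversal cipher (Atbash): a becomes z, b becomes y, etc.
For screw: s↔h, c↔x, r↔i, e↔v, w↔d.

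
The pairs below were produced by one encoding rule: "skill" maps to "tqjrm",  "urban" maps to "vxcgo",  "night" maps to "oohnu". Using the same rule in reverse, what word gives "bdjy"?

axis

A repeating key of period 2 is used — shifts +1, +6 over and over.
Reversing it on bdjy: b−1=a, d−6=x, j−1=i, y−6=s.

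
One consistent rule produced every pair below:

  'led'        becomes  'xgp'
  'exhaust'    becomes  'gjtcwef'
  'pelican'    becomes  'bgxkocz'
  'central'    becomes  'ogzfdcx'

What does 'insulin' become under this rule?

The shift depends on letter class: consonant l→x is +12, but vowel e→g is +2. Vowels shift forward by 2 and consonants shift forward by 12.
Applying it to insulin: i(vowel)+2=k, n(cons)+12=z, s(cons)+12=e, u(vowel)+2=w, l(cons)+12=x, i(vowel)+2=k, n(cons)+12=z.

kzewxkz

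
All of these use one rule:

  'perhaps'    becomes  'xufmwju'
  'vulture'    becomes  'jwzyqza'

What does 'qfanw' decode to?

The output letters match the input read backwards, each shifted +5: perhaps reversed is spahrep. The word is reversed, then every letter is shifted forward by 5.
Reversing it on qfanw: shift back: q−5=l, f−5=a, a−5=v, n−5=i, w−5=r → lavir; then reverse → rival.

rival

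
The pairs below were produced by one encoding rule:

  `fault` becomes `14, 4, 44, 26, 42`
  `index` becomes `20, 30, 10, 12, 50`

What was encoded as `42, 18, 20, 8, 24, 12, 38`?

f(#6)→14 and a(#1)→4: differences scale by 2, so n = 2·pos + 2. The formula is n = 2×(alphabet index, a=1) + 2.
Decoding 42, 18, 20, 8, 24, 12, 38: 42→(42−2)÷2=20=t, 18→(18−2)÷2=8=h, 20→(20−2)÷2=9=i, 8→(8−2)÷2=3=c, 24→(24−2)÷2=11=k, 12→(12−2)÷2=5=e, 38→(38−2)÷2=18=r.

thicker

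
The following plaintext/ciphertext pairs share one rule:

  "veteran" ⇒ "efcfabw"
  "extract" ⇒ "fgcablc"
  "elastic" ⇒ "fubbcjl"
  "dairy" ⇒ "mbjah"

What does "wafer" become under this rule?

fbofa

The shift depends on letter class: consonant v→e is +9, but vowel e→f is +1. Two shifts are in play — +1 for a/e/i/o/u, +9 for every other letter.
Applying it to wafer: w(cons)+9=f, a(vowel)+1=b, f(cons)+9=o, e(vowel)+1=f, r(cons)+9=a.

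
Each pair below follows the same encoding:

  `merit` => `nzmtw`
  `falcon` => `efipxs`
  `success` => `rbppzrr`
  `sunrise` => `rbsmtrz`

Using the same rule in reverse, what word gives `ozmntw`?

hermit

m(12)→n(13) and e(4)→z(25) fit y≡5x+5 (mod 26); the inverse of 5 mod 26 is 21. Each letter's alphabet position (a=0..z=25) is mapped through 5·x+5 mod 26 — an affine cipher.
Decoding ozmntw: o(14)→21·(14−5)≡7=h; z(25)→21·(25−5)≡4=e; m(12)→21·(12−5)≡17=r; n(13)→21·(13−5)≡12=m; t(19)→21·(19−5)≡8=i; w(22)→21·(22−5)≡19=t (all mod 26).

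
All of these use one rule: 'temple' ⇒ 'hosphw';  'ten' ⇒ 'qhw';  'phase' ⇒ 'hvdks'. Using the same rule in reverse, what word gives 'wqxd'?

The word is reversed, then every letter is shifted forward by 3.
Reversing it on wqxd: shift back: w−3=t, q−3=n, x−3=u, d−3=a → tnua; then reverse → aunt.

aunt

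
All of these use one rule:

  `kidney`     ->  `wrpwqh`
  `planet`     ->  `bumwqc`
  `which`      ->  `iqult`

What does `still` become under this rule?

ecuux

The shifts repeat in a cycle of length 2: positions 0,1,… shift by +12, +9, then the pattern repeats.
Applying it to still: s+12=e, t+9=c, i+12=u, l+9=u, l+12=x.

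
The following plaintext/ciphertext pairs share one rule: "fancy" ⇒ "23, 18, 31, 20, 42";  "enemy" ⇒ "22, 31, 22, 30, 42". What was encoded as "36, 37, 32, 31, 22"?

f is letter #6 and maps to 23: an offset of 17. Letters become their 1-based position plus 17 (so a→18, b→19, …).
Undoing it on 36, 37, 32, 31, 22: 36→(36−17)÷1=19=s, 37→(37−17)÷1=20=t, 32→(32−17)÷1=15=o, 31→(31−17)÷1=14=n, 22→(22−17)÷1=5=e.

stone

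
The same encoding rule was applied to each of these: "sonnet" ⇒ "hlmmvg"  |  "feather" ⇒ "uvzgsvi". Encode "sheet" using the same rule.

Each pair mirrors across the alphabet (s↔h, o↔l, n↔m): positions sum to 25. This is the alphabet-reversal cipher (Atbash): a becomes z, b becomes y, etc.
On sheet: s↔h, h↔s, e↔v, e↔v, t↔g.

hsvvg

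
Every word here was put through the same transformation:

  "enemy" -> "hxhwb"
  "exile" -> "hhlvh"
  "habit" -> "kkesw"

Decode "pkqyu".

manor

A repeating key of period 2 is used — shifts +3, +10 over and over.
Reversing it on pkqyu: p−3=m, k−10=a, q−3=n, y−10=o, u−3=r.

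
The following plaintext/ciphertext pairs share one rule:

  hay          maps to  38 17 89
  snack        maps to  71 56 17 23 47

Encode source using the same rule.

71 59 77 68 23 29

h(#8)→38 and a(#1)→17: differences scale by 3, so n = 3·pos + 14. Each letter becomes 3×(its alphabet position, a=1..z=26) + 14.
For source: s=19→71, o=15→59, u=21→77, r=18→68, c=3→23, e=5→29.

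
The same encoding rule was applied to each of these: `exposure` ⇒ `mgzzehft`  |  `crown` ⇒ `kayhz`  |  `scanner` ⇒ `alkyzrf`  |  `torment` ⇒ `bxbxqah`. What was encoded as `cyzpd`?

upper

In exposure: e→m is +8, x→g is +9, p→z is +10, o→z is +11 — the shift increases by 1 each position. Letter i (0-indexed) is shifted by i+8, so successive shifts are 8, 9, 10, ….
Undoing it on cyzpd: c−8=u, y−9=p, z−10=p, p−11=e, d−12=r.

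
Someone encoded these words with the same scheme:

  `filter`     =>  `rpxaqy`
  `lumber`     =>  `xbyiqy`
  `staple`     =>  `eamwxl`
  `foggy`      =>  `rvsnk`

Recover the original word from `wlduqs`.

kernel

Shifts by position in filter: pos 0: f→r (+12), pos 1: i→p (+7), pos 2: l→x (+12), pos 3: t→a (+7) — repeating every 2. A repeating key of period 2 is used — shifts +12, +7 over and over.
Decoding wlduqs: w−12=k, l−7=e, d−12=r, u−7=n, q−12=e, s−7=l.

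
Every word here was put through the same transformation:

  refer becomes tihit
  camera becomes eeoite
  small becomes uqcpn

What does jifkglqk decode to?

hedgehog

Shifts by position in refer: pos 0: r→t (+2), pos 1: e→i (+4), pos 2: f→h (+2), pos 3: e→i (+4) — repeating every 2. A repeating key of period 2 is used — shifts +2, +4 over and over.
Decoding jifkglqk: j−2=h, i−4=e, f−2=d, k−4=g, g−2=e, l−4=h, q−2=o, k−4=g.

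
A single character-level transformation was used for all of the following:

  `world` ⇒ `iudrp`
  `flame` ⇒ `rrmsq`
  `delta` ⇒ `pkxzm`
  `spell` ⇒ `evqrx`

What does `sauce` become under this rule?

eggiq

Shifts by position in world: pos 0: w→i (+12), pos 1: o→u (+6), pos 2: r→d (+12), pos 3: l→r (+6) — repeating every 2. The shifts repeat in a cycle of length 2: positions 0,1,… shift by +12, +6, then the pattern repeats.
Applying it to sauce: s+12=e, a+6=g, u+12=g, c+6=i, e+12=q.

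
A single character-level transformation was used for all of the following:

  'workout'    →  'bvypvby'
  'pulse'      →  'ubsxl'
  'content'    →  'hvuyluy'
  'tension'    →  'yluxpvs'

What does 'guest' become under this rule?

lblxa

It's a Vigenère-style cipher with numeric key [5,7,7]: position i shifts by key[i mod 3].
For guest: g+5=l, u+7=b, e+7=l, s+5=x, t+7=a.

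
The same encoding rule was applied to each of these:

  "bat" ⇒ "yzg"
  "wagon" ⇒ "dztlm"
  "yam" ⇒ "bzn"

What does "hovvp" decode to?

This is the alphabet-reversal cipher (Atbash): a becomes z, b becomes y, etc.
Undoing it on hovvp: h↔s, o↔l, v↔e, v↔e, p↔k.

sleek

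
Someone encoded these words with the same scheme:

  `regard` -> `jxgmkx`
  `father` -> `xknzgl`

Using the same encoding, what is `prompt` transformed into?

The output letters match the input read backwards, each shifted +6: regard reversed is drager. Read the word backwards and shift each letter +6.
Applying it to prompt: reverse → tpmorp; then shift: t+6=z, p+6=v, m+6=s, o+6=u, r+6=x, p+6=v.

zvsuxv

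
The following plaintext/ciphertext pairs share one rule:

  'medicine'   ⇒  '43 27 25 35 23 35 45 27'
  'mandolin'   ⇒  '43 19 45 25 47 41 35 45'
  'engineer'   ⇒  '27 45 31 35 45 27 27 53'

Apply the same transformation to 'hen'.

m(#13)→43 and e(#5)→27: differences scale by 2, so n = 2·pos + 17. The formula is n = 2×(alphabet index, a=1) + 17.
For hen: h=8→33, e=5→27, n=14→45.

33 27 45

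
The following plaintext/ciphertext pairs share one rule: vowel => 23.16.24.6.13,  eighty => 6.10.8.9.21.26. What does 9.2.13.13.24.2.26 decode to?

hallway

v is letter #22 and maps to 23: an offset of 1. Letters become their 1-based position plus 1 (so a→2, b→3, …).
Reversing it on 9.2.13.13.24.2.26: 9→(9−1)÷1=8=h, 2→(2−1)÷1=1=a, 13→(13−1)÷1=12=l, 13→(13−1)÷1=12=l, 24→(24−1)÷1=23=w, 2→(2−1)÷1=1=a, 26→(26−1)÷1=25=y.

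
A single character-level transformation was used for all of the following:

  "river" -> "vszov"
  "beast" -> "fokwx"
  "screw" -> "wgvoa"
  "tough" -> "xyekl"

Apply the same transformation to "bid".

The shift depends on letter class: consonant r→v is +4, but vowel i→s is +10. Vowels shift forward by 10 and consonants shift forward by 4.
Applying it to bid: b(cons)+4=f, i(vowel)+10=s, d(cons)+4=h.

fsh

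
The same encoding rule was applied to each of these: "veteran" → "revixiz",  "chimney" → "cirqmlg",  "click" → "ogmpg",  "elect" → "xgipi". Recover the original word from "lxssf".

The output letters match the input read backwards, each shifted +4: veteran reversed is naretev. The word is reversed, then every letter is shifted forward by 4.
Undoing it on lxssf: shift back: l−4=h, x−4=t, s−4=o, s−4=o, f−4=b → htoob; then reverse → booth.

booth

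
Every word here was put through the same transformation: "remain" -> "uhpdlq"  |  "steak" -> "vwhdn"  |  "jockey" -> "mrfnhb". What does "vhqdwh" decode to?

senate

Compare letters: r→u is +3, e→h is +3, m→p is +3 — a constant shift. It's a constant shift of +3 (ROT3).
Reversing it on vhqdwh: v−3=s, h−3=e, q−3=n, d−3=a, w−3=t, h−3=e.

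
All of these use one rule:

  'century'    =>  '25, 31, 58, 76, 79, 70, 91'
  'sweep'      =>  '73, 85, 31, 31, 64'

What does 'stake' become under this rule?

Each letter becomes 3×(its alphabet position, a=1..z=26) + 16.
On stake: s=19→73, t=20→76, a=1→19, k=11→49, e=5→31.

73, 76, 19, 49, 31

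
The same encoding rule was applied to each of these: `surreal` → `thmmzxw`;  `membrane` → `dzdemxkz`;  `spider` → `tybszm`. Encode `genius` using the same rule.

nzkbht

This is an affine cipher: with a=0,…,z=25, each position x becomes (7x+23) mod 26.
On genius: g(6)→7·6+23≡13=n; e(4)→7·4+23≡25=z; n(13)→7·13+23≡10=k; i(8)→7·8+23≡1=b; u(20)→7·20+23≡7=h; s(18)→7·18+23≡19=t (all mod 26).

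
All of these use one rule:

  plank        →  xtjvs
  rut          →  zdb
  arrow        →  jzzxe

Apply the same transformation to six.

Two shifts are in play — +9 for a/e/i/o/u, +8 for every other letter.
On six: s(cons)+8=a, i(vowel)+9=r, x(cons)+8=f.

arf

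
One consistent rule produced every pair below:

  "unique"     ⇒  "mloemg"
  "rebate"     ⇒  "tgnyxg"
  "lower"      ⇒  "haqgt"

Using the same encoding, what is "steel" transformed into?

u(20)→m(12) and n(13)→l(11) fit y≡15x+24 (mod 26); the inverse of 15 mod 26 is 7. This is an affine cipher: with a=0,…,z=25, each position x becomes (15x+24) mod 26.
On steel: s(18)→15·18+24≡8=i; t(19)→15·19+24≡23=x; e(4)→15·4+24≡6=g; e(4)→15·4+24≡6=g; l(11)→15·11+24≡7=h (all mod 26).

ixggh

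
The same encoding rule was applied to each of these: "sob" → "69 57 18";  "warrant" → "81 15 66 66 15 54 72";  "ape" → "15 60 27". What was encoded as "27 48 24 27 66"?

s(#19)→69 and o(#15)→57: differences scale by 3, so n = 3·pos + 12. With a=1..z=26, the number is 3·pos + 12.
Undoing it on 27 48 24 27 66: 27→(27−12)÷3=5=e, 48→(48−12)÷3=12=l, 24→(24−12)÷3=4=d, 27→(27−12)÷3=5=e, 66→(66−12)÷3=18=r.

elder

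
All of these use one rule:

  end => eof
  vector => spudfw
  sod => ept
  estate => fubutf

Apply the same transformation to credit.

The output letters match the input read backwards, each shifted +1: end reversed is dne. Two steps: reverse the string, then apply a Caesar shift of +1.
On credit: reverse → tiderc; then shift: t+1=u, i+1=j, d+1=e, e+1=f, r+1=s, c+1=d.

ujefsd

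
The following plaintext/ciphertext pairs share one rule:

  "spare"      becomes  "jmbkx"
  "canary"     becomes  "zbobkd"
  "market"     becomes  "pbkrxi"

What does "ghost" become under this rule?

Treating letters as 0–25, the rule is x ↦ 25x + 1 (mod 26).
On ghost: g(6)→25·6+1≡21=v; h(7)→25·7+1≡20=u; o(14)→25·14+1≡13=n; s(18)→25·18+1≡9=j; t(19)→25·19+1≡8=i (all mod 26).

vunji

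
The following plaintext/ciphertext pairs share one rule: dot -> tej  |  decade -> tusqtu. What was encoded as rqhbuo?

Compare letters: d→t is +16, o→e is +16, t→j is +16 — a constant shift. It's a constant shift of +16 (ROT16).
Decoding rqhbuo: r−16=b, q−16=a, h−16=r, b−16=l, u−16=e, o−16=y.

barley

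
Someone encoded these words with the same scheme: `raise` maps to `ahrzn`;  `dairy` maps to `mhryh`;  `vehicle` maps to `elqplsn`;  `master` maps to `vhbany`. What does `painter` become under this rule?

yhrucla

It's a Vigenère-style cipher with numeric key [9,7]: position i shifts by key[i mod 2].
Applying it to painter: p+9=y, a+7=h, i+9=r, n+7=u, t+9=c, e+7=l, r+9=a.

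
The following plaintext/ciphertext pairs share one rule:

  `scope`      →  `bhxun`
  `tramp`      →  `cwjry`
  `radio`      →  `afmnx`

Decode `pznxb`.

guess

A repeating key of period 2 is used — shifts +9, +5 over and over.
Undoing it on pznxb: p−9=g, z−5=u, n−9=e, x−5=s, b−9=s.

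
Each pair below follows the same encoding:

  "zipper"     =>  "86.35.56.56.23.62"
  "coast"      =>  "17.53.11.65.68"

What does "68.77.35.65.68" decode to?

twist

z(#26)→86 and i(#9)→35: differences scale by 3, so n = 3·pos + 8. The formula is n = 3×(alphabet index, a=1) + 8.
Reversing it on 68.77.35.65.68: 68→(68−8)÷3=20=t, 77→(77−8)÷3=23=w, 35→(35−8)÷3=9=i, 65→(65−8)÷3=19=s, 68→(68−8)÷3=20=t.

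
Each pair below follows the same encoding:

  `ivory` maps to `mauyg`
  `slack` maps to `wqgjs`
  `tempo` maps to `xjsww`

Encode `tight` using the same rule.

In ivory: i→m is +4, v→a is +5, o→u is +6, r→y is +7 — the shift increases by 1 each position. The shift increases by 1 at each position, starting from +4: 4, 5, 6, ….
For tight: t+4=x, i+5=n, g+6=m, h+7=o, t+8=b.

xnmob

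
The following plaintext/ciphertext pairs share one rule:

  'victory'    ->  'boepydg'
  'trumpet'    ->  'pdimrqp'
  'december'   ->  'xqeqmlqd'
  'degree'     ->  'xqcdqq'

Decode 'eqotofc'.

ceiling

v(21)→b(1) and i(8)→o(14) fit y≡19x+18 (mod 26); the inverse of 19 mod 26 is 11. This is an affine cipher: with a=0,…,z=25, each position x becomes (19x+18) mod 26.
Reversing it on eqotofc: e(4)→11·(4−18)≡2=c; q(16)→11·(16−18)≡4=e; o(14)→11·(14−18)≡8=i; t(19)→11·(19−18)≡11=l; o(14)→11·(14−18)≡8=i; f(5)→11·(5−18)≡13=n; c(2)→11·(2−18)≡6=g (all mod 26).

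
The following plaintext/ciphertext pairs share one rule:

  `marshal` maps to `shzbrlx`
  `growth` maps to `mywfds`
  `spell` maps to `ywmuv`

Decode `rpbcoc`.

In marshal: m→s is +6, a→h is +7, r→z is +8, s→b is +9 — the shift increases by 1 each position. The shift increases by 1 at each position, starting from +6: 6, 7, 8, ….
Reversing it on rpbcoc: r−6=l, p−7=i, b−8=t, c−9=t, o−10=e, c−11=r.

litter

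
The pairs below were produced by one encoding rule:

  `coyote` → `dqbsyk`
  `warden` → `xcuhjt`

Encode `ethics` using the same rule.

In coyote: c→d is +1, o→q is +2, y→b is +3, o→s is +4 — the shift increases by 1 each position. The shift increases by 1 at each position, starting from +1: 1, 2, 3, ….
On ethics: e+1=f, t+2=v, h+3=k, i+4=m, c+5=h, s+6=y.

fvkmhy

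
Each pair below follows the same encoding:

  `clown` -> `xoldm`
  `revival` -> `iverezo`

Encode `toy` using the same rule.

glb

Each pair mirrors across the alphabet (c↔x, l↔o, o↔l): positions sum to 25. Each letter is replaced by its mirror in the alphabet: a↔z, b↔y, c↔x, and so on (the Atbash cipher).
Applying it to toy: t↔g, o↔l, y↔b.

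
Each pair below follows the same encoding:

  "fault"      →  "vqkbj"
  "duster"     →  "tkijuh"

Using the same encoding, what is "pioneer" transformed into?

Compare letters: f→v is +16, a→q is +16, u→k is +16 — a constant shift. Each letter is shifted forward by 16 in the alphabet (a Caesar shift of +16).
For pioneer: p+16=f, i+16=y, o+16=e, n+16=d, e+16=u, e+16=u, r+16=h.

fyeduuh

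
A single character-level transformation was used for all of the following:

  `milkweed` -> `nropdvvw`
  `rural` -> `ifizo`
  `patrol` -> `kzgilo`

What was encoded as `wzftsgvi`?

daughter

Each pair mirrors across the alphabet (m↔n, i↔r, l↔o): positions sum to 25. This is the alphabet-reversal cipher (Atbash): a becomes z, b becomes y, etc.
Undoing it on wzftsgvi: w↔d, z↔a, f↔u, t↔g, s↔h, g↔t, v↔e, i↔r.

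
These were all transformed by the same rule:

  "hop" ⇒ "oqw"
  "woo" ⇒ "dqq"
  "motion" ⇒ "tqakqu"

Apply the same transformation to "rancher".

The shift depends on letter class: consonant h→o is +7, but vowel o→q is +2. Two shifts are in play — +2 for a/e/i/o/u, +7 for every other letter.
For rancher: r(cons)+7=y, a(vowel)+2=c, n(cons)+7=u, c(cons)+7=j, h(cons)+7=o, e(vowel)+2=g, r(cons)+7=y.

ycujogy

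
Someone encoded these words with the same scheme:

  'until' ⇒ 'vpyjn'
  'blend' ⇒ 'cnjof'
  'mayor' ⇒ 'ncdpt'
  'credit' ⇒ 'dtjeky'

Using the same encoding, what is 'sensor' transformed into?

Shifts by position in until: pos 0: u→v (+1), pos 1: n→p (+2), pos 2: t→y (+5), pos 3: i→j (+1), pos 4: l→n (+2) — repeating every 3. It's a Vigenère-style cipher with numeric key [1,2,5]: position i shifts by key[i mod 3].
For sensor: s+1=t, e+2=g, n+5=s, s+1=t, o+2=q, r+5=w.

tgstqw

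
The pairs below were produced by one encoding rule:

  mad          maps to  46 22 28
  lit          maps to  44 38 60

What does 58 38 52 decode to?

The formula is n = 2×(alphabet index, a=1) + 20.
Undoing it on 58 38 52: 58→(58−20)÷2=19=s, 38→(38−20)÷2=9=i, 52→(52−20)÷2=16=p.

sip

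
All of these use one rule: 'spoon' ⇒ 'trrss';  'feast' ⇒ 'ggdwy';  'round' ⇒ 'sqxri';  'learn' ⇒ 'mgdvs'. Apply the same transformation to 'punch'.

qwqgm

In spoon: s→t is +1, p→r is +2, o→r is +3, o→s is +4 — the shift increases by 1 each position. Letter i (0-indexed) is shifted by i+1, so successive shifts are 1, 2, 3, ….
Applying it to punch: p+1=q, u+2=w, n+3=q, c+4=g, h+5=m.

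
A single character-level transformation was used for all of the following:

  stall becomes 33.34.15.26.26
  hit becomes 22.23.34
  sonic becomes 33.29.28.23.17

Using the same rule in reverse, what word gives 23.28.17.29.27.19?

income

s is letter #19 and maps to 33: an offset of 14. Letters become their 1-based position plus 14 (so a→15, b→16, …).
Undoing it on 23.28.17.29.27.19: 23→(23−14)÷1=9=i, 28→(28−14)÷1=14=n, 17→(17−14)÷1=3=c, 29→(29−14)÷1=15=o, 27→(27−14)÷1=13=m, 19→(19−14)÷1=5=e.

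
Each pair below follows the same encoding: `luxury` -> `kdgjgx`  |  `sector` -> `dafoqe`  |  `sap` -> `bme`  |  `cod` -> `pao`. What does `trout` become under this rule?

The output letters match the input read backwards, each shifted +12: luxury reversed is yruxul. The word is reversed, then every letter is shifted forward by 12.
Applying it to trout: reverse → tuort; then shift: t+12=f, u+12=g, o+12=a, r+12=d, t+12=f.

fgadf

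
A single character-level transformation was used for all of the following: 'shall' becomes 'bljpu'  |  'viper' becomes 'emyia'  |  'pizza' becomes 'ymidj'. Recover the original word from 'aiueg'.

Shifts by position in shall: pos 0: s→b (+9), pos 1: h→l (+4), pos 2: a→j (+9), pos 3: l→p (+4) — repeating every 2. It's a Vigenère-style cipher with numeric key [9,4]: position i shifts by key[i mod 2].
Reversing it on aiueg: a−9=r, i−4=e, u−9=l, e−4=a, g−9=x.

relax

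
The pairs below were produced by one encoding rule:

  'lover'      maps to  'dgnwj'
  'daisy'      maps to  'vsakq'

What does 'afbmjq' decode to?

injury

Compare letters: l→d is +18, o→g is +18, v→n is +18 — a constant shift. Each letter is shifted forward by 18 in the alphabet (a Caesar shift of +18).
Decoding afbmjq: a−18=i, f−18=n, b−18=j, m−18=u, j−18=r, q−18=y.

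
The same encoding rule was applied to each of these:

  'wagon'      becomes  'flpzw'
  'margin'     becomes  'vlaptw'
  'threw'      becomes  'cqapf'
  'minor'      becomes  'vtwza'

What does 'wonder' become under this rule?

The rule splits by letter class: vowels +11, consonants +9.
For wonder: w(cons)+9=f, o(vowel)+11=z, n(cons)+9=w, d(cons)+9=m, e(vowel)+11=p, r(cons)+9=a.

fzwmpa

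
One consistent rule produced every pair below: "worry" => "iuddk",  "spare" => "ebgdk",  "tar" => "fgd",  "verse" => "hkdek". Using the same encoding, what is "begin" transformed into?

The shift depends on letter class: consonant w→i is +12, but vowel o→u is +6. The rule splits by letter class: vowels +6, consonants +12.
Applying it to begin: b(cons)+12=n, e(vowel)+6=k, g(cons)+12=s, i(vowel)+6=o, n(cons)+12=z.

nksoz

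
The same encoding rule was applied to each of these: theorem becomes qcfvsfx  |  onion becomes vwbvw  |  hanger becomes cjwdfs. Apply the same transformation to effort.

t(19)→q(16) and h(7)→c(2) fit y≡25x+9 (mod 26); the inverse of 25 mod 26 is 25. This is an affine cipher: with a=0,…,z=25, each position x becomes (25x+9) mod 26.
Applying it to effort: e(4)→25·4+9≡5=f; f(5)→25·5+9≡4=e; f(5)→25·5+9≡4=e; o(14)→25·14+9≡21=v; r(17)→25·17+9≡18=s; t(19)→25·19+9≡16=q (all mod 26).

feevsq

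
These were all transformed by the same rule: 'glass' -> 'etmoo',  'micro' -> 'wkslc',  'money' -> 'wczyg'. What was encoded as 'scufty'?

g(6)→e(4) and l(11)→t(19) fit y≡3x+12 (mod 26); the inverse of 3 mod 26 is 9. Each letter's alphabet position (a=0..z=25) is mapped through 3·x+12 mod 26 — an affine cipher.
Undoing it on scufty: s(18)→9·(18−12)≡2=c; c(2)→9·(2−12)≡14=o; u(20)→9·(20−12)≡20=u; f(5)→9·(5−12)≡15=p; t(19)→9·(19−12)≡11=l; y(24)→9·(24−12)≡4=e (all mod 26).

couple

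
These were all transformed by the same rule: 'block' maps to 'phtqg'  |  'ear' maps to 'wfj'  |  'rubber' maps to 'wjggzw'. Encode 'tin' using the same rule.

Two steps: reverse the string, then apply a Caesar shift of +5.
On tin: reverse → nit; then shift: n+5=s, i+5=n, t+5=y.

sny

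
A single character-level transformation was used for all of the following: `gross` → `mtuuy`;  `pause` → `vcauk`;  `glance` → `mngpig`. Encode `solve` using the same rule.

The shifts repeat in a cycle of length 2: positions 0,1,… shift by +6, +2, then the pattern repeats.
On solve: s+6=y, o+2=q, l+6=r, v+2=x, e+6=k.

yqrxk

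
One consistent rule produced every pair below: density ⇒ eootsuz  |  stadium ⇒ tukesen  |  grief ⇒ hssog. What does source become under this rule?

tyesdo

The shift depends on letter class: consonant d→e is +1, but vowel e→o is +10. Vowels shift forward by 10 and consonants shift forward by 1.
Applying it to source: s(cons)+1=t, o(vowel)+10=y, u(vowel)+10=e, r(cons)+1=s, c(cons)+1=d, e(vowel)+10=o.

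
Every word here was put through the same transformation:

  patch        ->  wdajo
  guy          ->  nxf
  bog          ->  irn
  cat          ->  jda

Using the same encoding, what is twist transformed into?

adlza

The shift depends on letter class: consonant p→w is +7, but vowel a→d is +3. The rule splits by letter class: vowels +3, consonants +7.
For twist: t(cons)+7=a, w(cons)+7=d, i(vowel)+3=l, s(cons)+7=z, t(cons)+7=a.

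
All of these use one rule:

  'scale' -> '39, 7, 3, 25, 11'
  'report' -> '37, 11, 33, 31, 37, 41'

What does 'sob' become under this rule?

The formula is n = 2×(alphabet index, a=1) + 1.
On sob: s=19→39, o=15→31, b=2→5.

39, 31, 5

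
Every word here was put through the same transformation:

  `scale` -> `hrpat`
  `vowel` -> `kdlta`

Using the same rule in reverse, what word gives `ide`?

Compare letters: s→h is +15, c→r is +15, a→p is +15 — a constant shift. This is a Caesar cipher with shift 15.
Undoing it on ide: i−15=t, d−15=o, e−15=p.

top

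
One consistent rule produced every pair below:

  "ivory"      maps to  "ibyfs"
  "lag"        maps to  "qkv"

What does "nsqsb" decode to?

rigid

The output letters match the input read backwards, each shifted +10: ivory reversed is yrovi. The word is reversed, then every letter is shifted forward by 10.
Reversing it on nsqsb: shift back: n−10=d, s−10=i, q−10=g, s−10=i, b−10=r → digir; then reverse → rigid.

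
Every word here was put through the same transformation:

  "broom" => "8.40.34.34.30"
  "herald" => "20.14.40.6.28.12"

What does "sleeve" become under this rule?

42.28.14.14.48.14

b(#2)→8 and r(#18)→40: differences scale by 2, so n = 2·pos + 4. Each letter becomes 2×(its alphabet position, a=1..z=26) + 4.
Applying it to sleeve: s=19→42, l=12→28, e=5→14, e=5→14, v=22→48, e=5→14.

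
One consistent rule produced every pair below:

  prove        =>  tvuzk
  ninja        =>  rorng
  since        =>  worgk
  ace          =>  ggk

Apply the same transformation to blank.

Two shifts are in play — +6 for a/e/i/o/u, +4 for every other letter.
For blank: b(cons)+4=f, l(cons)+4=p, a(vowel)+6=g, n(cons)+4=r, k(cons)+4=o.

fpgro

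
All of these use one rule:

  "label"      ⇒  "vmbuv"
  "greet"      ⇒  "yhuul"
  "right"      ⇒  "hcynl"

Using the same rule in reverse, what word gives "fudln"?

depth

Treating letters as 0–25, the rule is x ↦ 15x + 12 (mod 26).
Decoding fudln: f(5)→7·(5−12)≡3=d; u(20)→7·(20−12)≡4=e; d(3)→7·(3−12)≡15=p; l(11)→7·(11−12)≡19=t; n(13)→7·(13−12)≡7=h (all mod 26).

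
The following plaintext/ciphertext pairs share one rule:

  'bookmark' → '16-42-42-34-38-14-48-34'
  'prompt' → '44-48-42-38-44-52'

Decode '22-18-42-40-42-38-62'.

b(#2)→16 and o(#15)→42: differences scale by 2, so n = 2·pos + 12. The formula is n = 2×(alphabet index, a=1) + 12.
Decoding 22-18-42-40-42-38-62: 22→(22−12)÷2=5=e, 18→(18−12)÷2=3=c, 42→(42−12)÷2=15=o, 40→(40−12)÷2=14=n, 42→(42−12)÷2=15=o, 38→(38−12)÷2=13=m, 62→(62−12)÷2=25=y.

economy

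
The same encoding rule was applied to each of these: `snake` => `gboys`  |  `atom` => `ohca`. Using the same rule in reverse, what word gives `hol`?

tax

This is a Caesar cipher with shift 14.
Undoing it on hol: h−14=t, o−14=a, l−14=x.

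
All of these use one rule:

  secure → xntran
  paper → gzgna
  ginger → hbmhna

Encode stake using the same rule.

xuzvn

Each letter's alphabet position (a=0..z=25) is mapped through 23·x+25 mod 26 — an affine cipher.
Applying it to stake: s(18)→23·18+25≡23=x; t(19)→23·19+25≡20=u; a(0)→23·0+25≡25=z; k(10)→23·10+25≡21=v; e(4)→23·4+25≡13=n (all mod 26).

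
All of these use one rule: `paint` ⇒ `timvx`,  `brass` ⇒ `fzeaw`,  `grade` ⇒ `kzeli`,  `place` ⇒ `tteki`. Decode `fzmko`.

A repeating key of period 2 is used — shifts +4, +8 over and over.
Undoing it on fzmko: f−4=b, z−8=r, m−4=i, k−8=c, o−4=k.

brick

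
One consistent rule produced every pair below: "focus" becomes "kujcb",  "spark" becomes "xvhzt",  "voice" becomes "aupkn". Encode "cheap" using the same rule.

In focus: f→k is +5, o→u is +6, c→j is +7, u→c is +8 — the shift increases by 1 each position. Each letter shifts forward by (position + 5), i.e. 5, 6, 7, … — the shift grows by one for each successive letter.
On cheap: c+5=h, h+6=n, e+7=l, a+8=i, p+9=y.

hnliy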